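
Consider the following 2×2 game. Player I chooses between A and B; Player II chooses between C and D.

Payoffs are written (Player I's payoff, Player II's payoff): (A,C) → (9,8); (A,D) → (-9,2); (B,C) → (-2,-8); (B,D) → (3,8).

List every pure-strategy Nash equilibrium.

(A, C) and (B, D)

(A, C): Player I gets 9 ≥ -2 from B, and Player II gets 8 ≥ 2 from D — Nash equilibrium.
(A, D): Player I prefers B (3 > -9); Player II prefers C (8 > 2) — not an equilibrium.
(B, C): Player I prefers A (9 > -2); Player II prefers D (8 > -8) — not an equilibrium.
(B, D): Player I gets 3 ≥ -9 from A, and Player II gets 8 ≥ -8 from C — Nash equilibrium.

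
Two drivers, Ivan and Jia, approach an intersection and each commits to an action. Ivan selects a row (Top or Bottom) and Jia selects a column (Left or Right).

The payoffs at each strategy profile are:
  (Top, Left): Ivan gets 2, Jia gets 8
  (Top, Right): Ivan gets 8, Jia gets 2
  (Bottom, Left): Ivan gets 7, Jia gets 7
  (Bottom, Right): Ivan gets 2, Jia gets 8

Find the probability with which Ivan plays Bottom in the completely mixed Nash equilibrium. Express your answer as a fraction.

Let x be the probability that Ivan plays Top. In a completely mixed equilibrium, Jia must be indifferent between Left and Right.
Jia's expected payoff from Left is 8x + 7(1−x); from Right it is 2x + 8(1−x).
Setting these equal: x + 7 = −6x + 8, so x = 1/7.
Therefore Ivan plays Bottom with probability 1 − 1/7 = 6/7.

6/7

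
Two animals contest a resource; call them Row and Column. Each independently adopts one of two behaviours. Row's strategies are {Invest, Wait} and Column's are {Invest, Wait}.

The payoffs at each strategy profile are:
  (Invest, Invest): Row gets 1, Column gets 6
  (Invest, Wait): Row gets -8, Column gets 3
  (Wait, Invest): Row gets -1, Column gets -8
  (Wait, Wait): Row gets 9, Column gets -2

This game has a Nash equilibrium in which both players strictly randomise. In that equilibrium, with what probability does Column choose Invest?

17/19

Let y be the probability that Column plays Invest. In a completely mixed equilibrium, Row must be indifferent between Invest and Wait.
Row's expected payoff from Invest is y − 8(1−y); from Wait it is −y + 9(1−y).
Setting these equal: 9y − 8 = −10y + 9, so y = 17/19.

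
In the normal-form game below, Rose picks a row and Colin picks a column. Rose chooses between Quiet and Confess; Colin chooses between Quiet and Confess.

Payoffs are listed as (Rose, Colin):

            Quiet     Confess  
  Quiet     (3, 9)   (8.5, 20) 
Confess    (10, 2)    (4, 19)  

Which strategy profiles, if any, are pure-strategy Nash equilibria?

(Quiet, Quiet): Rose prefers Confess (10 > 3); Colin prefers Confess (20 > 9) — not an equilibrium.
(Quiet, Confess): Rose gets 8.5 ≥ 4 from Confess, and Colin gets 20 ≥ 9 from Quiet — Nash equilibrium.
(Confess, Quiet): Colin prefers Confess (19 > 2) — not an equilibrium.
(Confess, Confess): Rose prefers Quiet (8.5 > 4) — not an equilibrium.

(Quiet, Confess)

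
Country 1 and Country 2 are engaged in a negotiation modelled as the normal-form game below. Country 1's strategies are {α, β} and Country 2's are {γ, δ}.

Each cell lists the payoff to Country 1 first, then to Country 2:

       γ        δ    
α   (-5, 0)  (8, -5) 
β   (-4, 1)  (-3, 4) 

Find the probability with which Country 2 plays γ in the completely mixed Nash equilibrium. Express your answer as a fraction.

Let q be the probability that Country 2 plays γ. In a completely mixed equilibrium, Country 1 must be indifferent between α and β.
Country 1's expected payoff from α is −5q + 8(1−q); from β it is −4q − 3(1−q).
Setting these equal: −13q + 8 = −q − 3, so q = 11/12.

11/12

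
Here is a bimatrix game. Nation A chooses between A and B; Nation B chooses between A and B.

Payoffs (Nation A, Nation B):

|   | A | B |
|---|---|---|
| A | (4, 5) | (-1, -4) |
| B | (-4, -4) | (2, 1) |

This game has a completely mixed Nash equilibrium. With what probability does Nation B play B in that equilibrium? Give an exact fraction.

Let y be the probability that Nation B plays A. In a completely mixed equilibrium, Nation A must be indifferent between A and B.
Nation A's expected payoff from A is 4y − (1−y); from B it is −4y + 2(1−y).
Setting these equal: 5y − 1 = −6y + 2, so y = 3/11.
Therefore Nation B plays B with probability 1 − 3/11 = 8/11.

8/11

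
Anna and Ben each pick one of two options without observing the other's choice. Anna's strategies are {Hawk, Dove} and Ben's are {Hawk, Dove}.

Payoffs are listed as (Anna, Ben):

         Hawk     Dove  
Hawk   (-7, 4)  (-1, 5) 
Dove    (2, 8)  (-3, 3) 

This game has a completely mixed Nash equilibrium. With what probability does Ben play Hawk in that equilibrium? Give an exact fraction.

Let y be the probability that Ben plays Hawk. In a completely mixed equilibrium, Anna must be indifferent between Hawk and Dove.
Anna's expected payoff from Hawk is −7y − (1−y); from Dove it is 2y − 3(1−y).
Setting these equal: −6y − 1 = 5y − 3, so y = 2/11.

2/11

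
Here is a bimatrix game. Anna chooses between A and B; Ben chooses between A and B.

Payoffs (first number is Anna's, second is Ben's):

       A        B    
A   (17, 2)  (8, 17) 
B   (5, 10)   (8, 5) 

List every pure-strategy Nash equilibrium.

(A, B)

(A, A): Ben prefers B (17 > 2) — not an equilibrium.
(A, B): Anna gets 8 ≥ 8 from B, and Ben gets 17 ≥ 2 from A — Nash equilibrium.
(B, A): Anna prefers A (17 > 5) — not an equilibrium.
(B, B): Ben prefers A (10 > 5) — not an equilibrium.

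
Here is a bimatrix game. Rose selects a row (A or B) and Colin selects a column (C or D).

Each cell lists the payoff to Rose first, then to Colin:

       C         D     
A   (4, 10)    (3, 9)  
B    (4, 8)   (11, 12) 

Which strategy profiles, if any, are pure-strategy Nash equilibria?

(A, C): Rose gets 4 ≥ 4 from B, and Colin gets 10 ≥ 9 from D — Nash equilibrium.
(A, D): Rose prefers B (11 > 3); Colin prefers C (10 > 9) — not an equilibrium.
(B, C): Colin prefers D (12 > 8) — not an equilibrium.
(B, D): Rose gets 11 ≥ 3 from A, and Colin gets 12 ≥ 8 from C — Nash equilibrium.

(A, C) and (B, D)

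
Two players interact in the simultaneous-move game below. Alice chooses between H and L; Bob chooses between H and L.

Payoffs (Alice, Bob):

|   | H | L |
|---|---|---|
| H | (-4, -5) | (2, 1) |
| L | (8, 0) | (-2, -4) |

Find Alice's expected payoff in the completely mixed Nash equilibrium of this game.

1/2

First find y, the probability Bob plays H, from Alice's indifference between H and L: −4y + 2(1−y) = 8y − 2(1−y), giving y = 1/4.
Since Alice is indifferent in equilibrium, Alice's expected payoff equals the payoff from either row against (1/4, 3/4). Using H: −4(1/4) + 2(3/4) = 1/2.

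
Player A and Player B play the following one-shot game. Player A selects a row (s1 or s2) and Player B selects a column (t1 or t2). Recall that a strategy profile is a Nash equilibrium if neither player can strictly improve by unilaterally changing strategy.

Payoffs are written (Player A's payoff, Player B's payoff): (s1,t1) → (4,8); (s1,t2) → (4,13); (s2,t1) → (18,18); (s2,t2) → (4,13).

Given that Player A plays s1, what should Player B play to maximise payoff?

Against s1, Player B earns 8 from t1 and 13 from t2.
So t2 is the best response.

t2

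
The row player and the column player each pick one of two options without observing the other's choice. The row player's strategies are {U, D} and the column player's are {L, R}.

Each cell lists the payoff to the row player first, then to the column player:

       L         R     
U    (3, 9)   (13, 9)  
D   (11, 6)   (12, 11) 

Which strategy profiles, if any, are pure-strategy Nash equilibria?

(U, R)

(U, L): the row player prefers D (11 > 3) — not an equilibrium.
(U, R): the row player gets 13 ≥ 12 from D, and the column player gets 9 ≥ 9 from L — Nash equilibrium.
(D, L): the column player prefers R (11 > 6) — not an equilibrium.
(D, R): the row player prefers U (13 > 12) — not an equilibrium.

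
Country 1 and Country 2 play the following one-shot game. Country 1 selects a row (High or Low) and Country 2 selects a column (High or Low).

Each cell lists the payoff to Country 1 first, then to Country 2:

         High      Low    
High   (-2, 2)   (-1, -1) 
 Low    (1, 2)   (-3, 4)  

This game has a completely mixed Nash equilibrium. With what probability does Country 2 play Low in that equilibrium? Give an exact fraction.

Let c be the probability that Country 2 plays High. In a completely mixed equilibrium, Country 1 must be indifferent between High and Low.
Country 1's expected payoff from High is −2c − (1−c); from Low it is c − 3(1−c).
Setting these equal: −c − 1 = 4c − 3, so c = 2/5.
Therefore Country 2 plays Low with probability 1 − 2/5 = 3/5.

3/5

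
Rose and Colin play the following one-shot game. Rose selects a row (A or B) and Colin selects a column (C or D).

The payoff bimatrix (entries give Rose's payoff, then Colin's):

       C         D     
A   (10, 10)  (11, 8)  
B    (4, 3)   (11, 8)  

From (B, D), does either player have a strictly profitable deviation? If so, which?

Rose at (B, D) earns 11; deviating to A yields 11 — not better.
Colin earns 8; deviating to C yields 3 — not better.
Neither player can strictly improve; the profile is a Nash equilibrium.

Neither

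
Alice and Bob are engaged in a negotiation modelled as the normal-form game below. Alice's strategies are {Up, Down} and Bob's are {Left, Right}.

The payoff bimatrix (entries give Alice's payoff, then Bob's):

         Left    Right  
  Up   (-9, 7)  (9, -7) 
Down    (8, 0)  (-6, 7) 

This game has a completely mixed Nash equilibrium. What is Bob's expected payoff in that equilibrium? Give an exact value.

7/3

First find x, the probability Alice plays Up, from Bob's indifference between Left and Right: 7x = −7x + 7(1−x), giving x = 1/3.
Since Bob is indifferent in equilibrium, Bob's expected payoff equals the payoff from either column against (1/3, 2/3). Using Left: 7(1/3) = 7/3.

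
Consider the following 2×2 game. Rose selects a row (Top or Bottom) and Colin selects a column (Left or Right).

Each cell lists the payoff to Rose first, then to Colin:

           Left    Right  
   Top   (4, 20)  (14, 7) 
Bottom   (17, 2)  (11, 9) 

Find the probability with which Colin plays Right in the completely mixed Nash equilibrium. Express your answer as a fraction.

Let y be the probability that Colin plays Left. In a completely mixed equilibrium, Rose must be indifferent between Top and Bottom.
Rose's expected payoff from Top is 4y + 14(1−y); from Bottom it is 17y + 11(1−y).
Setting these equal: −10y + 14 = 6y + 11, so y = 3/16.
Therefore Colin plays Right with probability 1 − 3/16 = 13/16.

13/16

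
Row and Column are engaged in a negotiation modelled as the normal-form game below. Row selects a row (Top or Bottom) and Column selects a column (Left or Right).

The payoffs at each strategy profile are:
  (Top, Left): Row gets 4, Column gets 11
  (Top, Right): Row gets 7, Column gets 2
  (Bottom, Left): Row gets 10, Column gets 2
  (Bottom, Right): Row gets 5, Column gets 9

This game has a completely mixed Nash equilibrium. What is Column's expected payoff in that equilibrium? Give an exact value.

First find p, the probability Row plays Top, from Column's indifference between Left and Right: 11p + 2(1−p) = 2p + 9(1−p), giving p = 7/16.
Since Column is indifferent in equilibrium, Column's expected payoff equals the payoff from either column against (7/16, 9/16). Using Left: 11(7/16) + 2(9/16) = 95/16.

95/16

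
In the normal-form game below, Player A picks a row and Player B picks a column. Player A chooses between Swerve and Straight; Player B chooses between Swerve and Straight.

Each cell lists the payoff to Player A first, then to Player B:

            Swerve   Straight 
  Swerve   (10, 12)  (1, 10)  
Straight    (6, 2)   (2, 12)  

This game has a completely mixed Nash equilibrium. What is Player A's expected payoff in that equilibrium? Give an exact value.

First find y, the probability Player B plays Swerve, from Player A's indifference between Swerve and Straight: 10y + (1−y) = 6y + 2(1−y), giving y = 1/5.
Since Player A is indifferent in equilibrium, Player A's expected payoff equals the payoff from either row against (1/5, 4/5). Using Swerve: 10(1/5) + (4/5) = 14/5.

14/5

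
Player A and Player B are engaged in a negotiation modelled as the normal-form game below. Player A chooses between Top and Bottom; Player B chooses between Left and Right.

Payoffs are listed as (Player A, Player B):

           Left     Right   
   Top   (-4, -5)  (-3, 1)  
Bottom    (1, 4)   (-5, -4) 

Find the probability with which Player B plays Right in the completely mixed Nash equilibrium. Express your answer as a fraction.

5/7

Let c be the probability that Player B plays Left. In a completely mixed equilibrium, Player A must be indifferent between Top and Bottom.
Player A's expected payoff from Top is −4c − 3(1−c); from Bottom it is c − 5(1−c).
Setting these equal: −c − 3 = 6c − 5, so c = 2/7.
Therefore Player B plays Right with probability 1 − 2/7 = 5/7.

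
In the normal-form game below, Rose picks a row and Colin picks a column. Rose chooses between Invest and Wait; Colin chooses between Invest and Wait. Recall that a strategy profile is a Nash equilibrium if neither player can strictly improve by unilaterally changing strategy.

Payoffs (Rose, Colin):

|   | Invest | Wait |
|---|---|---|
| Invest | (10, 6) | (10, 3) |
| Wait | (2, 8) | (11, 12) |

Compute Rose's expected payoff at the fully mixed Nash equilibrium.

10

First find y, the probability Colin plays Invest, from Rose's indifference between Invest and Wait: 10y + 10(1−y) = 2y + 11(1−y), giving y = 1/9.
Since Rose is indifferent in equilibrium, Rose's expected payoff equals the payoff from either row against (1/9, 8/9). Using Invest: 10(1/9) + 10(8/9) = 10.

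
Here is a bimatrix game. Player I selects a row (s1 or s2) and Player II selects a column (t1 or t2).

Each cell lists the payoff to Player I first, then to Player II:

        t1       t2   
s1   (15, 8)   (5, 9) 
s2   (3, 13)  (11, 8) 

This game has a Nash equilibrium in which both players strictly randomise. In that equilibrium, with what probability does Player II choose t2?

Let c be the probability that Player II plays t1. In a completely mixed equilibrium, Player I must be indifferent between s1 and s2.
Player I's expected payoff from s1 is 15c + 5(1−c); from s2 it is 3c + 11(1−c).
Setting these equal: 10c + 5 = −8c + 11, so c = 1/3.
Therefore Player II plays t2 with probability 1 − 1/3 = 2/3.

2/3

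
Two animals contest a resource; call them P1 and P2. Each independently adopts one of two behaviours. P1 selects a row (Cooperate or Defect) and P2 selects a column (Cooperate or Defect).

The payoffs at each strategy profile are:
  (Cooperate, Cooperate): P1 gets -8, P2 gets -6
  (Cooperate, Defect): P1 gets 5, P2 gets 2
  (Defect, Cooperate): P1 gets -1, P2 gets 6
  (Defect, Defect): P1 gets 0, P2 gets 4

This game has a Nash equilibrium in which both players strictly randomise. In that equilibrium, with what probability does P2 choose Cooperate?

Let c be the probability that P2 plays Cooperate. In a completely mixed equilibrium, P1 must be indifferent between Cooperate and Defect.
P1's expected payoff from Cooperate is −8c + 5(1−c); from Defect it is −c.
Setting these equal: −13c + 5 = −c, so c = 5/12.

5/12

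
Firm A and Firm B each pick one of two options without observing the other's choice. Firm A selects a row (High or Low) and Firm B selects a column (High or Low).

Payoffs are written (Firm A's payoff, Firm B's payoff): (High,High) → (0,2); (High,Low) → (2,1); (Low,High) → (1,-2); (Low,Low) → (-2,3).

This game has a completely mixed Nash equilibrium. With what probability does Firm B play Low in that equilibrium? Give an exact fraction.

1/5

Let y be the probability that Firm B plays High. In a completely mixed equilibrium, Firm A must be indifferent between High and Low.
Firm A's expected payoff from High is 2(1−y); from Low it is y − 2(1−y).
Setting these equal: −2y + 2 = 3y − 2, so y = 4/5.
Therefore Firm B plays Low with probability 1 − 4/5 = 1/5.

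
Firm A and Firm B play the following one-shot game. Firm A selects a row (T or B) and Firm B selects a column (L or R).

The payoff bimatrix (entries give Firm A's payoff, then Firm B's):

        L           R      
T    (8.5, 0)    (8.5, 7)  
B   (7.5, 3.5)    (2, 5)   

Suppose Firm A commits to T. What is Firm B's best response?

Against T, Firm B earns 0 from L and 7 from R.
So R is the best response.

R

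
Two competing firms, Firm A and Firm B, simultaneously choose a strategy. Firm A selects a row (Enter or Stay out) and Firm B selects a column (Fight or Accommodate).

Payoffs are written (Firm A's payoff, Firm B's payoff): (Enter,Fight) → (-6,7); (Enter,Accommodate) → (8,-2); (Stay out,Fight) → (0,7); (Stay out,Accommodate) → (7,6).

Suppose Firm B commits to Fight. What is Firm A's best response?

Stay out

Against Fight, Firm A earns -6 from Enter and 0 from Stay out.
So Stay out is the best response.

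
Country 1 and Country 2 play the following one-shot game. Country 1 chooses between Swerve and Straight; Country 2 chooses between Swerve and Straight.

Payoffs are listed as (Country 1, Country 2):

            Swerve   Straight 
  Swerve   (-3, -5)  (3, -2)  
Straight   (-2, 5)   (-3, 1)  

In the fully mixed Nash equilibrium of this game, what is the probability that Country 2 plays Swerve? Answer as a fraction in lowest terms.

6/7

Let y be the probability that Country 2 plays Swerve. In a completely mixed equilibrium, Country 1 must be indifferent between Swerve and Straight.
Country 1's expected payoff from Swerve is −3y + 3(1−y); from Straight it is −2y − 3(1−y).
Setting these equal: −6y + 3 = y − 3, so y = 6/7.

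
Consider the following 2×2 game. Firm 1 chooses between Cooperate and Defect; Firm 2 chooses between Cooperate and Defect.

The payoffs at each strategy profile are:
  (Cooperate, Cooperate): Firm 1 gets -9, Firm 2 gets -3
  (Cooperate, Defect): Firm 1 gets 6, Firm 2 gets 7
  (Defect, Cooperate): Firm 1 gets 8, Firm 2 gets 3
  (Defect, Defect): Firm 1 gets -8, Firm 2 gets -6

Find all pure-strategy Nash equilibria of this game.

(Cooperate, Defect) and (Defect, Cooperate)

(Cooperate, Cooperate): Firm 1 prefers Defect (8 > -9); Firm 2 prefers Defect (7 > -3) — not an equilibrium.
(Cooperate, Defect): Firm 1 gets 6 ≥ -8 from Defect, and Firm 2 gets 7 ≥ -3 from Cooperate — Nash equilibrium.
(Defect, Cooperate): Firm 1 gets 8 ≥ -9 from Cooperate, and Firm 2 gets 3 ≥ -6 from Defect — Nash equilibrium.
(Defect, Defect): Firm 1 prefers Cooperate (6 > -8); Firm 2 prefers Cooperate (3 > -6) — not an equilibrium.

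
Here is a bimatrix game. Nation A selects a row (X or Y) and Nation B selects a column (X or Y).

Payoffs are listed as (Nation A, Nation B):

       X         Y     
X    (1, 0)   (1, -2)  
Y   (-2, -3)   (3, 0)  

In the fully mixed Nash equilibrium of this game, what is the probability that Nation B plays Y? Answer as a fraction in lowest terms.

3/5

Let y be the probability that Nation B plays X. In a completely mixed equilibrium, Nation A must be indifferent between X and Y.
Nation A's expected payoff from X is y + (1−y); from Y it is −2y + 3(1−y).
Setting these equal: 1 = −5y + 3, so y = 2/5.
Therefore Nation B plays Y with probability 1 − 2/5 = 3/5.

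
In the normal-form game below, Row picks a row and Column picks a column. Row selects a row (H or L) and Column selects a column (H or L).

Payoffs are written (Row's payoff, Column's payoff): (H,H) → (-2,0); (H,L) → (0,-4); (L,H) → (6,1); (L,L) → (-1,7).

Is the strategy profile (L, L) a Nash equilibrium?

At (L, L), Row earns -1; switching to H would give 0, so Row would deviate.
Column earns 7; switching to H would give 1, so Column has no profitable deviation.
Since at least one player can profitably deviate, this is not a Nash equilibrium.

No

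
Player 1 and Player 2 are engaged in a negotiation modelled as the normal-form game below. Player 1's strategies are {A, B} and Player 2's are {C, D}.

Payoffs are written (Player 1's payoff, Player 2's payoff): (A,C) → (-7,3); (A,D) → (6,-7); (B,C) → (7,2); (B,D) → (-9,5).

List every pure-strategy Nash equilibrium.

(A, C): Player 1 prefers B (7 > -7) — not an equilibrium.
(A, D): Player 2 prefers C (3 > -7) — not an equilibrium.
(B, C): Player 2 prefers D (5 > 2) — not an equilibrium.
(B, D): Player 1 prefers A (6 > -9) — not an equilibrium.

none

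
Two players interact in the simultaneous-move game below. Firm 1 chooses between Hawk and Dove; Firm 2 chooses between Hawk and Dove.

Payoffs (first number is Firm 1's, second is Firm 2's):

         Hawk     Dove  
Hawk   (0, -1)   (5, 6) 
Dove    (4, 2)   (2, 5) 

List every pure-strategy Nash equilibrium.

(Hawk, Hawk): Firm 1 prefers Dove (4 > 0); Firm 2 prefers Dove (6 > -1) — not an equilibrium.
(Hawk, Dove): Firm 1 gets 5 ≥ 2 from Dove, and Firm 2 gets 6 ≥ -1 from Hawk — Nash equilibrium.
(Dove, Hawk): Firm 2 prefers Dove (5 > 2) — not an equilibrium.
(Dove, Dove): Firm 1 prefers Hawk (5 > 2) — not an equilibrium.

(Hawk, Dove)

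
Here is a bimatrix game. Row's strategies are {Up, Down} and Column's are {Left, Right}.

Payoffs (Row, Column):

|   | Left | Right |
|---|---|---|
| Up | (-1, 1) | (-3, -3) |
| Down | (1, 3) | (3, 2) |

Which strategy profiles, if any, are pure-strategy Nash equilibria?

(Down, Left)

(Up, Left): Row prefers Down (1 > -1) — not an equilibrium.
(Up, Right): Row prefers Down (3 > -3); Column prefers Left (1 > -3) — not an equilibrium.
(Down, Left): Row gets 1 ≥ -1 from Up, and Column gets 3 ≥ 2 from Right — Nash equilibrium.
(Down, Right): Column prefers Left (3 > 2) — not an equilibrium.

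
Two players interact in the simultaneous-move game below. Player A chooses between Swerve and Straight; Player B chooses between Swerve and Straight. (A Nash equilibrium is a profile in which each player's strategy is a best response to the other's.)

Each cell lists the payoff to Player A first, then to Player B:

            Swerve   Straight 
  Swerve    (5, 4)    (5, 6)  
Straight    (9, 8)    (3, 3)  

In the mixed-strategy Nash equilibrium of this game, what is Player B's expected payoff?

First find x, the probability Player A plays Swerve, from Player B's indifference between Swerve and Straight: 4x + 8(1−x) = 6x + 3(1−x), giving x = 5/7.
Since Player B is indifferent in equilibrium, Player B's expected payoff equals the payoff from either column against (5/7, 2/7). Using Swerve: 4(5/7) + 8(2/7) = 36/7.

36/7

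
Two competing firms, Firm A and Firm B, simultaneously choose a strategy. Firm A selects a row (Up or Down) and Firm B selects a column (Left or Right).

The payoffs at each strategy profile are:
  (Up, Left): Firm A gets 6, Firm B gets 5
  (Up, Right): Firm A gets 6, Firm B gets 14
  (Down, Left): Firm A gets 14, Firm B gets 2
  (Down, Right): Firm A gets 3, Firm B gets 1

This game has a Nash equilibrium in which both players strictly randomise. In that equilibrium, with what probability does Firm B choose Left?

3/11

Let c be the probability that Firm B plays Left. In a completely mixed equilibrium, Firm A must be indifferent between Up and Down.
Firm A's expected payoff from Up is 6c + 6(1−c); from Down it is 14c + 3(1−c).
Setting these equal: 6 = 11c + 3, so c = 3/11.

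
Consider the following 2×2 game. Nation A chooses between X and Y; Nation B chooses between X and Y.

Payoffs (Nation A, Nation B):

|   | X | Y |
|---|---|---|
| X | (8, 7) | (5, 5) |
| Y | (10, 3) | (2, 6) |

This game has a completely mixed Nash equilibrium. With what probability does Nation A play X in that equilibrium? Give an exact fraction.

Let x be the probability that Nation A plays X. In a completely mixed equilibrium, Nation B must be indifferent between X and Y.
Nation B's expected payoff from X is 7x + 3(1−x); from Y it is 5x + 6(1−x).
Setting these equal: 4x + 3 = −x + 6, so x = 3/5.

3/5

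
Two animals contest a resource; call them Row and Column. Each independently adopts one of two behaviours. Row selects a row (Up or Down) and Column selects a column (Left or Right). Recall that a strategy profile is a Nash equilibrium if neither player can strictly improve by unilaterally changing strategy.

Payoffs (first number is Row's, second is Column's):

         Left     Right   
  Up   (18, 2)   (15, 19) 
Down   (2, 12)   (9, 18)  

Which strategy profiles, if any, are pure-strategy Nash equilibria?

(Up, Left): Column prefers Right (19 > 2) — not an equilibrium.
(Up, Right): Row gets 15 ≥ 9 from Down, and Column gets 19 ≥ 2 from Left — Nash equilibrium.
(Down, Left): Row prefers Up (18 > 2); Column prefers Right (18 > 12) — not an equilibrium.
(Down, Right): Row prefers Up (15 > 9) — not an equilibrium.

(Up, Right)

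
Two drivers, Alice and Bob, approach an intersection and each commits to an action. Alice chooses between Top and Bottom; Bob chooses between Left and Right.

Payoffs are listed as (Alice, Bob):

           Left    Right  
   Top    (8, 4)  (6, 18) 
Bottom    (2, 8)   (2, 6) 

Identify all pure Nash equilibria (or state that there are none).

(Top, Right)

(Top, Left): Bob prefers Right (18 > 4) — not an equilibrium.
(Top, Right): Alice gets 6 ≥ 2 from Bottom, and Bob gets 18 ≥ 4 from Left — Nash equilibrium.
(Bottom, Left): Alice prefers Top (8 > 2) — not an equilibrium.
(Bottom, Right): Alice prefers Top (6 > 2); Bob prefers Left (8 > 6) — not an equilibrium.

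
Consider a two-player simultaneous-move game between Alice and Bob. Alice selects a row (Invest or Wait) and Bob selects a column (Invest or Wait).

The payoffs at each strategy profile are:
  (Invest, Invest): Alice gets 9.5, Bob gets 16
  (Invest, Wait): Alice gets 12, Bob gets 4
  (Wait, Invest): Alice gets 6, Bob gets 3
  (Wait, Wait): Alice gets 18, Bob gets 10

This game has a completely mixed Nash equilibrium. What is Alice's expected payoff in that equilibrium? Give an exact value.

198/19

First find q, the probability Bob plays Invest, from Alice's indifference between Invest and Wait: 9.5q + 12(1−q) = 6q + 18(1−q), giving q = 12/19.
Since Alice is indifferent in equilibrium, Alice's expected payoff equals the payoff from either row against (12/19, 7/19). Using Invest: 9.5(12/19) + 12(7/19) = 198/19.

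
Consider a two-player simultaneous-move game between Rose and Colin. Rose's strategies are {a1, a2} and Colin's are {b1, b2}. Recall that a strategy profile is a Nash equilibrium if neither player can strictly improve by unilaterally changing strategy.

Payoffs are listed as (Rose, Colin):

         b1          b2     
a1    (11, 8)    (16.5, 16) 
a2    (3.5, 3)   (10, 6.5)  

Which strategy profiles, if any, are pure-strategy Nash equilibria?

(a1, b1): Colin prefers b2 (16 > 8) — not an equilibrium.
(a1, b2): Rose gets 16.5 ≥ 10 from a2, and Colin gets 16 ≥ 8 from b1 — Nash equilibrium.
(a2, b1): Rose prefers a1 (11 > 3.5); Colin prefers b2 (6.5 > 3) — not an equilibrium.
(a2, b2): Rose prefers a1 (16.5 > 10) — not an equilibrium.

(a1, b2)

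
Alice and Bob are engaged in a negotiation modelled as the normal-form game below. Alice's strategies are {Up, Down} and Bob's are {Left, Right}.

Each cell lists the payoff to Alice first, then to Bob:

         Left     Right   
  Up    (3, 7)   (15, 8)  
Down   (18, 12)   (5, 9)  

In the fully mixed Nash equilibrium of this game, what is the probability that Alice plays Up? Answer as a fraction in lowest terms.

Let r be the probability that Alice plays Up. In a completely mixed equilibrium, Bob must be indifferent between Left and Right.
Bob's expected payoff from Left is 7r + 12(1−r); from Right it is 8r + 9(1−r).
Setting these equal: −5r + 12 = −r + 9, so r = 3/4.

3/4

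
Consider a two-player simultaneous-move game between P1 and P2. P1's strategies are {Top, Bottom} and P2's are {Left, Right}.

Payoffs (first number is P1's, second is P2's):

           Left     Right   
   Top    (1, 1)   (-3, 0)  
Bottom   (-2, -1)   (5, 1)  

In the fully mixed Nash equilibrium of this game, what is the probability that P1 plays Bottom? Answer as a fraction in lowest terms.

1/3

Let p be the probability that P1 plays Top. In a completely mixed equilibrium, P2 must be indifferent between Left and Right.
P2's expected payoff from Left is p − (1−p); from Right it is (1−p).
Setting these equal: 2p − 1 = −p + 1, so p = 2/3.
Therefore P1 plays Bottom with probability 1 − 2/3 = 1/3.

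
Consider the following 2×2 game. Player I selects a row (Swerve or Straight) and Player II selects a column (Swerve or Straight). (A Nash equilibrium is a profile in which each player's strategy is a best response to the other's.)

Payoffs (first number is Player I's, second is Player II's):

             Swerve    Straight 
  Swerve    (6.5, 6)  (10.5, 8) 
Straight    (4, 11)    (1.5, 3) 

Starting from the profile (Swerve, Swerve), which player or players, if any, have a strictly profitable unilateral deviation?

Player II

Player I at (Swerve, Swerve) earns 6.5; deviating to Straight yields 4 — not better.
Player II earns 6; deviating to Straight yields 8 — a strict improvement.
Only Player II has a strictly profitable deviation.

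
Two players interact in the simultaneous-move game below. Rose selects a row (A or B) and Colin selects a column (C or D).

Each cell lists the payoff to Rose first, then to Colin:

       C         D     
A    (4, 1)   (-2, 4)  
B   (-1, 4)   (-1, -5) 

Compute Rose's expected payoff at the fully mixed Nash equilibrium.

First find y, the probability Colin plays C, from Rose's indifference between A and B: 4y − 2(1−y) = −y − (1−y), giving y = 1/6.
Since Rose is indifferent in equilibrium, Rose's expected payoff equals the payoff from either row against (1/6, 5/6). Using A: 4(1/6) − 2(5/6) = -1.

-1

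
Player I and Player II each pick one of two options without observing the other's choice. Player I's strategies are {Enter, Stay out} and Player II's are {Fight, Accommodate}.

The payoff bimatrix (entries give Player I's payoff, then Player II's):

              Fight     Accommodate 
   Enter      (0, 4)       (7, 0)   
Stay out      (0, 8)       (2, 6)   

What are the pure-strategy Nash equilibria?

(Enter, Fight): Player I gets 0 ≥ 0 from Stay out, and Player II gets 4 ≥ 0 from Accommodate — Nash equilibrium.
(Enter, Accommodate): Player II prefers Fight (4 > 0) — not an equilibrium.
(Stay out, Fight): Player I gets 0 ≥ 0 from Enter, and Player II gets 8 ≥ 6 from Accommodate — Nash equilibrium.
(Stay out, Accommodate): Player I prefers Enter (7 > 2); Player II prefers Fight (8 > 6) — not an equilibrium.

(Enter, Fight) and (Stay out, Fight)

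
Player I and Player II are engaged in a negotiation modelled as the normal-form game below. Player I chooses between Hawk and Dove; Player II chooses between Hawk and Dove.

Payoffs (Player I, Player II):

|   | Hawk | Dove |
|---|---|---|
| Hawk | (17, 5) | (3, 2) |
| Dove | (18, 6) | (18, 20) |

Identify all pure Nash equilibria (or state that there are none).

(Dove, Dove)

(Hawk, Hawk): Player I prefers Dove (18 > 17) — not an equilibrium.
(Hawk, Dove): Player I prefers Dove (18 > 3); Player II prefers Hawk (5 > 2) — not an equilibrium.
(Dove, Hawk): Player II prefers Dove (20 > 6) — not an equilibrium.
(Dove, Dove): Player I gets 18 ≥ 3 from Hawk, and Player II gets 20 ≥ 6 from Hawk — Nash equilibrium.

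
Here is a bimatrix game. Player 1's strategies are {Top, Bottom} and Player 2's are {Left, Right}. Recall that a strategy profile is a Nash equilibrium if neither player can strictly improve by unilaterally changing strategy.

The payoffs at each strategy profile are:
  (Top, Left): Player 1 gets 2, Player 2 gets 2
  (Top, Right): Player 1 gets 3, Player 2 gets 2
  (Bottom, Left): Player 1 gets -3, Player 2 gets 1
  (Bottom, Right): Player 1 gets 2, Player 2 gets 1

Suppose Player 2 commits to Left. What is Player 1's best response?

Top

Against Left, Player 1 earns 2 from Top and -3 from Bottom.
So Top is the best response.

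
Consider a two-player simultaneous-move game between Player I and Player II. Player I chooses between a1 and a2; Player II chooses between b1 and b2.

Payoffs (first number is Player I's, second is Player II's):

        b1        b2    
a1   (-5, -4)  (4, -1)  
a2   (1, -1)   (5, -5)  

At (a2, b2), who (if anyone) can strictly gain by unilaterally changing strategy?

Player II

Player I at (a2, b2) earns 5; deviating to a1 yields 4 — not better.
Player II earns -5; deviating to b1 yields -1 — a strict improvement.
Only Player II has a strictly profitable deviation.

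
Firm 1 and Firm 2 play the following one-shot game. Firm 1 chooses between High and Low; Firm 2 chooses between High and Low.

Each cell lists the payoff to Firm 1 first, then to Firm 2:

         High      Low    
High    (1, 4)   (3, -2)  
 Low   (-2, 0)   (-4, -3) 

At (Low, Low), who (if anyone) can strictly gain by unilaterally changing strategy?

Firm 1 at (Low, Low) earns -4; deviating to High yields 3 — a strict improvement.
Firm 2 earns -3; deviating to High yields 0 — a strict improvement.
Both Firm 1 and Firm 2 have strictly profitable deviations.

Both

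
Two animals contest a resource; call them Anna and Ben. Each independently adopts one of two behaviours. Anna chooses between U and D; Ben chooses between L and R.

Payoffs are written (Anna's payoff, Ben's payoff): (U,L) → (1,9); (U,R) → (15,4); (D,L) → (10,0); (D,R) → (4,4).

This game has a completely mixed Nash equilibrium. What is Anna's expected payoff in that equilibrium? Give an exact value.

73/10

First find y, the probability Ben plays L, from Anna's indifference between U and D: y + 15(1−y) = 10y + 4(1−y), giving y = 11/20.
Since Anna is indifferent in equilibrium, Anna's expected payoff equals the payoff from either row against (11/20, 9/20). Using U: (11/20) + 15(9/20) = 73/10.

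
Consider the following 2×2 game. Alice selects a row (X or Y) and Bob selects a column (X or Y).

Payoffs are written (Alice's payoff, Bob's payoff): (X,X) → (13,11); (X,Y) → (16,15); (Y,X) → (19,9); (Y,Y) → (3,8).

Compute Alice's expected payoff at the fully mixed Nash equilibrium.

265/19

First find y, the probability Bob plays X, from Alice's indifference between X and Y: 13y + 16(1−y) = 19y + 3(1−y), giving y = 13/19.
Since Alice is indifferent in equilibrium, Alice's expected payoff equals the payoff from either row against (13/19, 6/19). Using X: 13(13/19) + 16(6/19) = 265/19.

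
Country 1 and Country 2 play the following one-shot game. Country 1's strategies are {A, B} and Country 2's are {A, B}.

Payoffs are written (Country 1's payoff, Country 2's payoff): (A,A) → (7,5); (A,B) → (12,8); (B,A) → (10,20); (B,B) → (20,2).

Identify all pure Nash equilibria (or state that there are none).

(B, A)

(A, A): Country 1 prefers B (10 > 7); Country 2 prefers B (8 > 5) — not an equilibrium.
(A, B): Country 1 prefers B (20 > 12) — not an equilibrium.
(B, A): Country 1 gets 10 ≥ 7 from A, and Country 2 gets 20 ≥ 2 from B — Nash equilibrium.
(B, B): Country 2 prefers A (20 > 2) — not an equilibrium.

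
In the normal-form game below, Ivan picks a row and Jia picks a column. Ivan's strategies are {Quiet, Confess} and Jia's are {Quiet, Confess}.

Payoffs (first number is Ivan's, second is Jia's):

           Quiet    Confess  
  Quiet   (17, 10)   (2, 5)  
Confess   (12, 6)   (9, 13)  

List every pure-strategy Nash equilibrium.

(Quiet, Quiet) and (Confess, Confess)

(Quiet, Quiet): Ivan gets 17 ≥ 12 from Confess, and Jia gets 10 ≥ 5 from Confess — Nash equilibrium.
(Quiet, Confess): Ivan prefers Confess (9 > 2); Jia prefers Quiet (10 > 5) — not an equilibrium.
(Confess, Quiet): Ivan prefers Quiet (17 > 12); Jia prefers Confess (13 > 6) — not an equilibrium.
(Confess, Confess): Ivan gets 9 ≥ 2 from Quiet, and Jia gets 13 ≥ 6 from Quiet — Nash equilibrium.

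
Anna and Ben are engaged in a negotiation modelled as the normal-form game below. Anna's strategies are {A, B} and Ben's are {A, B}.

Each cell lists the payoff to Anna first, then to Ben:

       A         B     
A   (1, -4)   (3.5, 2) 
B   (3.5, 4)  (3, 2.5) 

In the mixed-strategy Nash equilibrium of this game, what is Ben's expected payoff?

12/5

First find p, the probability Anna plays A, from Ben's indifference between A and B: −4p + 4(1−p) = 2p + 2.5(1−p), giving p = 1/5.
Since Ben is indifferent in equilibrium, Ben's expected payoff equals the payoff from either column against (1/5, 4/5). Using A: −4(1/5) + 4(4/5) = 12/5.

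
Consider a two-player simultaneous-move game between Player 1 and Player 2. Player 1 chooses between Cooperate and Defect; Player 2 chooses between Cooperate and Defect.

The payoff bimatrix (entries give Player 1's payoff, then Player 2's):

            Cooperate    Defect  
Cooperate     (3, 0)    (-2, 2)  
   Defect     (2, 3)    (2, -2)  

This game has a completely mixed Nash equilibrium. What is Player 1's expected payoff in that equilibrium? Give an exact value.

First find y, the probability Player 2 plays Cooperate, from Player 1's indifference between Cooperate and Defect: 3y − 2(1−y) = 2y + 2(1−y), giving y = 4/5.
Since Player 1 is indifferent in equilibrium, Player 1's expected payoff equals the payoff from either row against (4/5, 1/5). Using Cooperate: 3(4/5) − 2(1/5) = 2.

2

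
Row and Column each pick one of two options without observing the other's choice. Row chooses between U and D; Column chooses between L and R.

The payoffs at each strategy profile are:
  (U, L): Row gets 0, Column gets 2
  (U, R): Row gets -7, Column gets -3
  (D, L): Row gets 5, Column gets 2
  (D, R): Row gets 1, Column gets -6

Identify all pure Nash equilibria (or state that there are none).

(U, L): Row prefers D (5 > 0) — not an equilibrium.
(U, R): Row prefers D (1 > -7); Column prefers L (2 > -3) — not an equilibrium.
(D, L): Row gets 5 ≥ 0 from U, and Column gets 2 ≥ -6 from R — Nash equilibrium.
(D, R): Column prefers L (2 > -6) — not an equilibrium.

(D, L)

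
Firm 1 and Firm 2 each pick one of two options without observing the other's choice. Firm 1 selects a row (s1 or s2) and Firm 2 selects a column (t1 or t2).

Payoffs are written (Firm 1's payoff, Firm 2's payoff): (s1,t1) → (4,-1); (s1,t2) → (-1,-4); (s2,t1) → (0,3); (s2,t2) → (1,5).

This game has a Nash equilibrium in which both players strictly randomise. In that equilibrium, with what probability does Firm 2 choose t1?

Let q be the probability that Firm 2 plays t1. In a completely mixed equilibrium, Firm 1 must be indifferent between s1 and s2.
Firm 1's expected payoff from s1 is 4q − (1−q); from s2 it is (1−q).
Setting these equal: 5q − 1 = −q + 1, so q = 1/3.

1/3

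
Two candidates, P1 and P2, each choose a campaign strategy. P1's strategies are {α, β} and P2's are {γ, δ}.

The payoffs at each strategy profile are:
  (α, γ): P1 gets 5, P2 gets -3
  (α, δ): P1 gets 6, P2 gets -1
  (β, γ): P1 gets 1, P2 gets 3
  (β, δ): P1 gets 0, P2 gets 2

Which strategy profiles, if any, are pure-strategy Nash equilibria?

(α, γ): P2 prefers δ (-1 > -3) — not an equilibrium.
(α, δ): P1 gets 6 ≥ 0 from β, and P2 gets -1 ≥ -3 from γ — Nash equilibrium.
(β, γ): P1 prefers α (5 > 1) — not an equilibrium.
(β, δ): P1 prefers α (6 > 0); P2 prefers γ (3 > 2) — not an equilibrium.

(α, δ)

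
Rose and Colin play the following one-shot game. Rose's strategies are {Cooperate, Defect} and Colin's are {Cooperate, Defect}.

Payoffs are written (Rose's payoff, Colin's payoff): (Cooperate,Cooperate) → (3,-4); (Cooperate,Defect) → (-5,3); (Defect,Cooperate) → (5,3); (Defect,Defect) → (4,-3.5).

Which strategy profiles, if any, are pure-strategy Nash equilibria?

(Defect, Cooperate)

(Cooperate, Cooperate): Rose prefers Defect (5 > 3); Colin prefers Defect (3 > -4) — not an equilibrium.
(Cooperate, Defect): Rose prefers Defect (4 > -5) — not an equilibrium.
(Defect, Cooperate): Rose gets 5 ≥ 3 from Cooperate, and Colin gets 3 ≥ -3.5 from Defect — Nash equilibrium.
(Defect, Defect): Colin prefers Cooperate (3 > -3.5) — not an equilibrium.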